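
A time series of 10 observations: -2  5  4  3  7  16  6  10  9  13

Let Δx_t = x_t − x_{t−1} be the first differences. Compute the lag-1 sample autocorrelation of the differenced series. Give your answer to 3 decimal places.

First differences Δx: 7, -1, -1, 4, 9, -10, 4, -1, 4
Mean of differences = 1.6667
Numerator Σ(Δx_t−Δx̄)(Δx_{t+1}−Δx̄) = -121.4444
Denominator Σ(Δx_t−Δx̄)² = 256.0000
r_1(Δx) = -121.4444 / 256.0000 = -0.474

-0.474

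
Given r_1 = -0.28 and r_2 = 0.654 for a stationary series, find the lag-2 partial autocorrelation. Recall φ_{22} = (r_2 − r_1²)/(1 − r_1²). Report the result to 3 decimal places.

φ_{22} = (r_2 − r_1²) / (1 − r_1²)
r_1² = (-0.28)² = 0.0784
Numerator = 0.654 − 0.0784 = 0.5756; denominator = 1 − 0.0784 = 0.9216
φ_{22} = 0.5756 / 0.9216 = 0.625

0.625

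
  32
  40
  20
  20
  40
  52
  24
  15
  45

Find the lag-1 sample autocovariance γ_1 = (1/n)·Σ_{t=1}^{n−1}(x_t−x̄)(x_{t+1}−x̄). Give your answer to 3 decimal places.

Mean x̄ = (32 + 40 + 20 + 20 + 40 + 52 + 24 + 15 + 45)/9 = 32.0000
Σ_{t=1}^{8}(x_t−x̄)(x_{t+1}−x̄) = -133.0000
γ_1 = -133.0000 / 9 = -14.778

-14.778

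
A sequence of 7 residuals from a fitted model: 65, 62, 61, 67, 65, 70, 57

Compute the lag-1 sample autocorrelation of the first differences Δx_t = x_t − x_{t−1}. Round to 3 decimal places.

-0.348

First differences Δx: -3, -1, 6, -2, 5, -13
Mean of differences = -1.3333
Numerator Σ(Δx_t−Δx̄)(Δx_{t+1}−Δx̄) = -81.1111
Denominator Σ(Δx_t−Δx̄)² = 233.3333
r_1(Δx) = -81.1111 / 233.3333 = -0.348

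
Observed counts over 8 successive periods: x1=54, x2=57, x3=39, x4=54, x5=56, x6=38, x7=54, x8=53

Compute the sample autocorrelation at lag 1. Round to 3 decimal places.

-0.436

Mean x̄ = (54 + 57 + 39 + 54 + 56 + 38 + 54 + 53)/8 = 50.6250
Deviations from mean: 3.3750, 6.3750, -11.6250, 3.3750, 5.3750, -12.6250, 3.3750, 2.3750
Numerator Σ_{t=1}^{7}(x_t−x̄)(x_{t+1}−x̄) = -176.1406
Denominator Σ(x_t−x̄)² = 403.8750
r_1 = -176.1406 / 403.8750 = -0.436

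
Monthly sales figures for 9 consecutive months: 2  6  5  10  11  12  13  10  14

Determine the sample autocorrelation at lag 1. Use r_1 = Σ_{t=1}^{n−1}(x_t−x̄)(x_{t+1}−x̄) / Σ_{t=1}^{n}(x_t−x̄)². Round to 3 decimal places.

0.440

Mean x̄ = (2 + 6 + 5 + 10 + 11 + 12 + 13 + 10 + 14)/9 = 9.2222
Numerator Σ_{t=1}^{8}(x_t−x̄)(x_{t+1}−x̄) = 57.0617
Denominator Σ(x_t−x̄)² = 129.5556
r_1 = 57.0617 / 129.5556 = 0.440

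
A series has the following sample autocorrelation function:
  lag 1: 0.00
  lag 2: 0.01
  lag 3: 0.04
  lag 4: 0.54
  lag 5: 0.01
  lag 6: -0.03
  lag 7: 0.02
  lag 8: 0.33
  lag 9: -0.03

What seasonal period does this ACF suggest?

The largest autocorrelation is r_4 = 0.54, with a weaker echo at lag 8 (0.33); the remaining lags stay at or below 0.04.
The dominant spike at lag 4 indicates a seasonal period of 4.

4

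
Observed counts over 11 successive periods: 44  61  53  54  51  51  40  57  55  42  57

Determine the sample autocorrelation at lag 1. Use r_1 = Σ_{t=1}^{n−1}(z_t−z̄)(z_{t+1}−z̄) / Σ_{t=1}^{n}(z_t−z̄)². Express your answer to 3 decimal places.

Mean z̄ = (44 + 61 + 53 + 54 + 51 + 51 + 40 + 57 + 55 + 42 + 57)/11 = 51.3636
Numerator Σ_{t=1}^{10}(z_t−z̄)(z_{t+1}−z̄) = -177.9504
Denominator Σ(z_t−z̄)² = 450.5455
r_1 = -177.9504 / 450.5455 = -0.395

-0.395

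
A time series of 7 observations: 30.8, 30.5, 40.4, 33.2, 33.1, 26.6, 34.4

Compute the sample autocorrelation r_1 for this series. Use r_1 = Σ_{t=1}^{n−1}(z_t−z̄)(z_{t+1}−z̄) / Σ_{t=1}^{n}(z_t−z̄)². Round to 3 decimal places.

Mean z̄ = (30.8 + 30.5 + 40.4 + 33.2 + 33.1 + 26.6 + 34.4)/7 = 32.7143
Σ(z_t−z̄)(z_{t+1}−z̄) = (4.2388) + (-17.0184) + (3.7331) + (0.1873) + (-2.3584) + (-10.3069) = -21.5245
Denominator Σ(z_t−z̄)² = 108.2486
r_1 = -21.5245 / 108.2486 = -0.199

-0.199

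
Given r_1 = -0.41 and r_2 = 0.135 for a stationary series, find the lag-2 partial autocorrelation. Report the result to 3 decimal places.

φ_{22} = (r_2 − r_1²) / (1 − r_1²)
r_1² = (-0.41)² = 0.1681
Numerator = 0.135 − 0.1681 = -0.0331; denominator = 1 − 0.1681 = 0.8319
φ_{22} = -0.0331 / 0.8319 = -0.040

-0.040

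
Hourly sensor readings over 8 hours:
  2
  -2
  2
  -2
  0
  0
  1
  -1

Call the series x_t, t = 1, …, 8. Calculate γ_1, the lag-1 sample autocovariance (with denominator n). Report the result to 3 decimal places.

-1.625

Mean x̄ = (2 − 2 + 2 − 2 + 0 + 0 + 1 − 1)/8 = 0.0000
Deviations: 2.0000, -2.0000, 2.0000, -2.0000, 0.0000, 0.0000, 1.0000, -1.0000
Σ_{t=1}^{7}(x_t−x̄)(x_{t+1}−x̄) = -13.0000
γ_1 = -13.0000 / 8 = -1.625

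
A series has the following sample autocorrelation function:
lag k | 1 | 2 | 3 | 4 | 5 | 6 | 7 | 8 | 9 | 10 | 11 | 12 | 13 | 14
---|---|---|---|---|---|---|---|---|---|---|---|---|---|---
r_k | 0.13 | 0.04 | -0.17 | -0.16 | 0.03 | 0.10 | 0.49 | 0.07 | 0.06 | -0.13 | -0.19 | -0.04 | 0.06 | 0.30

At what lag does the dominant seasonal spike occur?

7

The largest autocorrelation is r_7 = 0.49, with a weaker echo at lag 14 (0.30); the remaining lags stay at or below 0.13.
The dominant spike at lag 7 indicates a seasonal period of 7.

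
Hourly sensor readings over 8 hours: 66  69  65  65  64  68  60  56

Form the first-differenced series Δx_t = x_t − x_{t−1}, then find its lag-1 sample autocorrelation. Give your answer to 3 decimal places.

First differences Δx: 3, -4, 0, -1, 4, -8, -4
Mean of differences = -1.4286
Numerator Σ(Δx_t−Δx̄)(Δx_{t+1}−Δx̄) = -30.8980
Denominator Σ(Δx_t−Δx̄)² = 107.7143
r_1(Δx) = -30.8980 / 107.7143 = -0.287

-0.287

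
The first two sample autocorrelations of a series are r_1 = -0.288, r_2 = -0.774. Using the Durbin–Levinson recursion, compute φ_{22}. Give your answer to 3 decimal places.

φ_{22} = (r_2 − r_1²) / (1 − r_1²)
r_1² = (-0.288)² = 0.082944
Numerator = -0.774 − 0.0829 = -0.8569; denominator = 1 − 0.0829 = 0.9171
φ_{22} = -0.8569 / 0.9171 = -0.934

-0.934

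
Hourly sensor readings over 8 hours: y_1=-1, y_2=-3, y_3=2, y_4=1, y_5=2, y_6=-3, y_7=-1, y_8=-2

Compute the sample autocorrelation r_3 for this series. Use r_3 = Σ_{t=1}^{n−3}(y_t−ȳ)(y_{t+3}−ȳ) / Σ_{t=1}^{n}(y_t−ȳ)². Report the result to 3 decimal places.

-0.579

Mean ȳ = (-1 − 3 + 2 + 1 + 2 − 3 − 1 − 2)/8 = -0.6250
Numerator Σ_{t=1}^{5}(y_t−ȳ)(y_{t+3}−ȳ) = -17.2969
Denominator Σ(y_t−ȳ)² = 29.8750
r_3 = -17.2969 / 29.8750 = -0.579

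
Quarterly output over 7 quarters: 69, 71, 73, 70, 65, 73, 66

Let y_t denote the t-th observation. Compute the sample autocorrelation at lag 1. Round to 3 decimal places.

-0.407

Mean ȳ = (69 + 71 + 73 + 70 + 65 + 73 + 66)/7 = 69.5714
Deviations from mean: -0.5714, 1.4286, 3.4286, 0.4286, -4.5714, 3.4286, -3.5714
Numerator Σ_{t=1}^{6}(y_t−ȳ)(y_{t+1}−ȳ) = -24.3265
Denominator Σ(y_t−ȳ)² = 59.7143
r_1 = -24.3265 / 59.7143 = -0.407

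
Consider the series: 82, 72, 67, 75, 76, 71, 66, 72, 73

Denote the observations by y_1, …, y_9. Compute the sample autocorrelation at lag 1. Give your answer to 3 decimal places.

Mean ȳ = (82 + 72 + 67 + 75 + 76 + 71 + 66 + 72 + 73)/9 = 72.6667
Numerator Σ_{t=1}^{8}(y_t−ȳ)(y_{t+1}−ȳ) = 1.8889
Denominator Σ(y_t−ȳ)² = 184.0000
r_1 = 1.8889 / 184.0000 = 0.010

0.010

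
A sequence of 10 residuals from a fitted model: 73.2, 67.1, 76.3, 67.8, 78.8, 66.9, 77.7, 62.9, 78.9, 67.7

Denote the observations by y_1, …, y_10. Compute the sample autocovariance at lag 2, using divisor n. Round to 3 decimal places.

Mean ȳ = (73.2 + 67.1 + 76.3 + 67.8 + 78.8 + 66.9 + 77.7 + 62.9 + 78.9 + 67.7)/10 = 71.7300
Σ_{t=1}^{8}(y_t−ȳ)(y_{t+2}−ȳ) = 239.4522
γ_2 = 239.4522 / 10 = 23.945

23.945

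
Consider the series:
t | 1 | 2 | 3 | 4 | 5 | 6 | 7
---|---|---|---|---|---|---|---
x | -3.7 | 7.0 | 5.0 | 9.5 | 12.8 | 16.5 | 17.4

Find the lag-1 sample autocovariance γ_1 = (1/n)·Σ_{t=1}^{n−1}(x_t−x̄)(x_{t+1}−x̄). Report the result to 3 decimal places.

Mean x̄ = (-3.7 + 7.0 + 5.0 + 9.5 + 12.8 + 16.5 + 17.4)/7 = 9.2143
Deviations: -12.9143, -2.2143, -4.2143, 0.2857, 3.5857, 7.2857, 8.1857
Σ_{t=1}^{6}(x_t−x̄)(x_{t+1}−x̄) = 123.5112
γ_1 = 123.5112 / 7 = 17.644

17.644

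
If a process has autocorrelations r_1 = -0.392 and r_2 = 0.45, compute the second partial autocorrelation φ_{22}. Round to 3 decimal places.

φ_{22} = (r_2 − r_1²) / (1 − r_1²)
r_1² = (-0.392)² = 0.153664
Numerator = 0.45 − 0.1537 = 0.2963; denominator = 1 − 0.1537 = 0.8463
φ_{22} = 0.2963 / 0.8463 = 0.350

0.350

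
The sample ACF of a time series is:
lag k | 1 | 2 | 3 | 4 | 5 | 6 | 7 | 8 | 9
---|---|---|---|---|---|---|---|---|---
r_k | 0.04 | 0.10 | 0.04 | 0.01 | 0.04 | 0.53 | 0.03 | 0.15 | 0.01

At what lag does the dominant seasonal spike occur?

The largest autocorrelation is r_6 = 0.53; the remaining lags stay at or below 0.15.
The dominant spike at lag 6 indicates a seasonal period of 6.

6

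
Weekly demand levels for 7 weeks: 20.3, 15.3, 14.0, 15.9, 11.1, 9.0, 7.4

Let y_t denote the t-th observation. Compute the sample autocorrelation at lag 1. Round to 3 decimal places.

Mean ȳ = (20.3 + 15.3 + 14.0 + 15.9 + 11.1 + 9.0 + 7.4)/7 = 13.2857
Σ(y_t−ȳ)(y_{t+1}−ȳ) = (14.1288) + (1.4388) + (1.8673) + (-5.7141) + (9.3673) + (25.2245) = 46.3127
Denominator Σ(y_t−ȳ)² = 118.3886
r_1 = 46.3127 / 118.3886 = 0.391

0.391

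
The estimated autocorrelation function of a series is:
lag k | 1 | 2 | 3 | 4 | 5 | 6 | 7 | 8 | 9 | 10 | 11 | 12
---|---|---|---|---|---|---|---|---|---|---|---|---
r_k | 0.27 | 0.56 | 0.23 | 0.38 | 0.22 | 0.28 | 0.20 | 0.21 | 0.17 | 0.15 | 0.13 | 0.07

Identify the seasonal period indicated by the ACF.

2

The largest autocorrelation is r_2 = 0.56, with weaker echoes at lags 4 (0.38) and 6 (0.28); the remaining lags stay at or below 0.27.
The dominant spike at lag 2 indicates a seasonal period of 2.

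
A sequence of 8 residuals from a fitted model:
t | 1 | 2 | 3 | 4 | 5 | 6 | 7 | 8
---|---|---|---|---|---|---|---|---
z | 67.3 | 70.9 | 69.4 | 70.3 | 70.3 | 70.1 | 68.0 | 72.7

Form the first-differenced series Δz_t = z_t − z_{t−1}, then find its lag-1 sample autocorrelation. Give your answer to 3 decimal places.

-0.379

First differences Δz: 3.6, -1.5, 0.9, 0.0, -0.2, -2.1, 4.7
Mean of differences = 0.7714
Numerator Σ(Δz_t−Δz̄)(Δz_{t+1}−Δz̄) = -14.5580
Denominator Σ(Δz_t−Δz̄)² = 38.3943
r_1(Δz) = -14.5580 / 38.3943 = -0.379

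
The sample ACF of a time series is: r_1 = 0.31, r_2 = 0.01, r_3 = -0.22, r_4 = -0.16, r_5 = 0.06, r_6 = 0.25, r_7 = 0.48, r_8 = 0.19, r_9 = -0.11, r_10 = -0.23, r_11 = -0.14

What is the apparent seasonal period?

7

The largest autocorrelation is r_7 = 0.48; the remaining lags stay at or below 0.31. The elevated value at lag 1 (0.31), dropping to 0.01 at lag 2, reflects decaying short-term dependence rather than seasonality.
The dominant spike at lag 7 indicates a seasonal period of 7.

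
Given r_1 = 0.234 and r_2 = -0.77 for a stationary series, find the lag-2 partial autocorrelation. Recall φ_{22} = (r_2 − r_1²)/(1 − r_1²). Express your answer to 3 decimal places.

φ_{22} = (r_2 − r_1²) / (1 − r_1²)
r_1² = (0.234)² = 0.054756
Numerator = -0.77 − 0.0548 = -0.8248; denominator = 1 − 0.0548 = 0.9452
φ_{22} = -0.8248 / 0.9452 = -0.873

-0.873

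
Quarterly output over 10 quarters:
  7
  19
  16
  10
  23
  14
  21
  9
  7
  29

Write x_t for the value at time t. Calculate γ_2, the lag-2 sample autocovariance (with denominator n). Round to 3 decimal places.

Mean x̄ = (7 + 19 + 16 + 10 + 23 + 14 + 21 + 9 + 7 + 29)/10 = 15.5000
Σ_{t=1}^{8}(x_t−x̄)(x_{t+2}−x̄) = -95.0000
γ_2 = -95.0000 / 10 = -9.500

-9.500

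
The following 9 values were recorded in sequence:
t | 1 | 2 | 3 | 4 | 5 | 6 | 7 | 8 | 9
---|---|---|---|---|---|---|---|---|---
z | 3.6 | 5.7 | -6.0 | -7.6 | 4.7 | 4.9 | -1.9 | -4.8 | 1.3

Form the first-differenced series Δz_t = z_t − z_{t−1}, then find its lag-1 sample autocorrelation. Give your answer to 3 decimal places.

-0.066

First differences Δz: 2.1, -11.7, -1.6, 12.3, 0.2, -6.8, -2.9, 6.1
Mean of differences = -0.2875
Numerator Σ(Δz_t−Δz̄)(Δz_{t+1}−Δz̄) = -25.5014
Denominator Σ(Δz_t−Δz̄)² = 386.3888
r_1(Δz) = -25.5014 / 386.3888 = -0.066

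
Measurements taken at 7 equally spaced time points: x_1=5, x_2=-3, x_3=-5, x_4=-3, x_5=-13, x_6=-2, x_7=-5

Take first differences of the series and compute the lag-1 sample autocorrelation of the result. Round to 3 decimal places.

-0.533

First differences Δx: -8, -2, 2, -10, 11, -3
Mean of differences = -1.6667
Numerator Σ(Δx_t−Δx̄)(Δx_{t+1}−Δx̄) = -152.1111
Denominator Σ(Δx_t−Δx̄)² = 285.3333
r_1(Δx) = -152.1111 / 285.3333 = -0.533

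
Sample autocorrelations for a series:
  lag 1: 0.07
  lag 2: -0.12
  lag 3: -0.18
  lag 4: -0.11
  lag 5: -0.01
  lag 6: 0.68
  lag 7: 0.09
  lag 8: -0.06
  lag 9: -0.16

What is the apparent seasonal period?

The largest autocorrelation is r_6 = 0.68; the remaining lags stay at or below 0.09.
The dominant spike at lag 6 indicates a seasonal period of 6.

6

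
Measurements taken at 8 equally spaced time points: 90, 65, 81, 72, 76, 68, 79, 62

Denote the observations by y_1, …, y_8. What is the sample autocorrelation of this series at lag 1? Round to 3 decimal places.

-0.545

Mean ȳ = (90 + 65 + 81 + 72 + 76 + 68 + 79 + 62)/8 = 74.1250
Numerator Σ_{t=1}^{7}(y_t−ȳ)(y_{t+1}−ȳ) = -326.6406
Denominator Σ(y_t−ȳ)² = 598.8750
r_1 = -326.6406 / 598.8750 = -0.545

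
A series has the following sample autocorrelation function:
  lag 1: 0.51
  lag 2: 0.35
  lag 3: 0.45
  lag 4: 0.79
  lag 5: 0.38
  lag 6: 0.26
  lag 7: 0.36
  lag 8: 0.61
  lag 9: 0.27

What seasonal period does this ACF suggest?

The largest autocorrelation is r_4 = 0.79, with a weaker echo at lag 8 (0.61); the remaining lags stay at or below 0.51. The elevated value at lag 1 (0.51), dropping to 0.35 at lag 2, reflects decaying short-term dependence rather than seasonality.
The dominant spike at lag 4 indicates a seasonal period of 4.

4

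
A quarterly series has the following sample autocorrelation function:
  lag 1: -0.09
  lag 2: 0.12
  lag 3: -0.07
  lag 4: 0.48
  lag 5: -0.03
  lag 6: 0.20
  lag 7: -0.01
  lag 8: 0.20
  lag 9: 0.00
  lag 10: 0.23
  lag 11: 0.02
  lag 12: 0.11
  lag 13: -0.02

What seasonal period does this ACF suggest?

The largest autocorrelation is r_4 = 0.48; the remaining lags stay at or below 0.23.
The dominant spike at lag 4 indicates a seasonal period of 4.

4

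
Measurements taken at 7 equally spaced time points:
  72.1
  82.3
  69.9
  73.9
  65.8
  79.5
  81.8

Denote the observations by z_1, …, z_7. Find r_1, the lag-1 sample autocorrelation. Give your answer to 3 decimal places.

-0.222

Mean z̄ = (72.1 + 82.3 + 69.9 + 73.9 + 65.8 + 79.5 + 81.8)/7 = 75.0429
Deviations from mean: -2.9429, 7.2571, -5.1429, -1.1429, -9.2429, 4.4571, 6.7571
Numerator Σ_{t=1}^{6}(z_t−z̄)(z_{t+1}−z̄) = -53.3176
Denominator Σ(z_t−z̄)² = 240.0371
r_1 = -53.3176 / 240.0371 = -0.222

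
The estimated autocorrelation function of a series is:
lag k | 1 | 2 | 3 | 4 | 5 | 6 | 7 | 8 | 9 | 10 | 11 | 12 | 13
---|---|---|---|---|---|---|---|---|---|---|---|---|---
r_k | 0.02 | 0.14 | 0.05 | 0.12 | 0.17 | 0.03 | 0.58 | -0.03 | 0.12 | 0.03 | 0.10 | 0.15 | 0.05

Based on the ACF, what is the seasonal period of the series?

The largest autocorrelation is r_7 = 0.58; the remaining lags stay at or below 0.17.
The dominant spike at lag 7 indicates a seasonal period of 7.

7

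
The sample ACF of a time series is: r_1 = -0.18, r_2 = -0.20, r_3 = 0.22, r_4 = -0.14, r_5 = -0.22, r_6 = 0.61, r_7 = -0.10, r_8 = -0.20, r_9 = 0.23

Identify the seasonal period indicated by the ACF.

6

The largest autocorrelation is r_6 = 0.61; the remaining lags stay at or below 0.23.
The dominant spike at lag 6 indicates a seasonal period of 6.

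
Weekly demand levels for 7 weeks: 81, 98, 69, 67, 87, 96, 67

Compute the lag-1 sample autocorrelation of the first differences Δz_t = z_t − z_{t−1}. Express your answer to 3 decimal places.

First differences Δz: 17, -29, -2, 20, 9, -29
Mean of differences = -2.3333
Numerator Σ(Δz_t−Δz̄)(Δz_{t+1}−Δz̄) = -566.1111
Denominator Σ(Δz_t−Δz̄)² = 2423.3333
r_1(Δz) = -566.1111 / 2423.3333 = -0.234

-0.234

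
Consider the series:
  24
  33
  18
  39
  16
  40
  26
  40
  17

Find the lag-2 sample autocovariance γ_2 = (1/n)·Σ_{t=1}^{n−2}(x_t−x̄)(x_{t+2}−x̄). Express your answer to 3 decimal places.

Mean x̄ = (24 + 33 + 18 + 39 + 16 + 40 + 26 + 40 + 17)/9 = 28.1111
Σ_{t=1}^{7}(x_t−x̄)(x_{t+2}−x̄) = 537.0864
γ_2 = 537.0864 / 9 = 59.676

59.676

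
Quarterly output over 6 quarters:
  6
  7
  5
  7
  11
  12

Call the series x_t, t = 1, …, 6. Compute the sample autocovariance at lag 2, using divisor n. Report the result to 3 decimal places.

Mean x̄ = (6 + 7 + 5 + 7 + 11 + 12)/6 = 8.0000
Deviations: -2.0000, -1.0000, -3.0000, -1.0000, 3.0000, 4.0000
Σ_{t=1}^{4}(x_t−x̄)(x_{t+2}−x̄) = -6.0000
γ_2 = -6.0000 / 6 = -1.000

-1.000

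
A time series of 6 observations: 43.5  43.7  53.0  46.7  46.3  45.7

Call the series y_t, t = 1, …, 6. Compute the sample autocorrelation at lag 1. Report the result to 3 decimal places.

Mean ȳ = (43.5 + 43.7 + 53.0 + 46.7 + 46.3 + 45.7)/6 = 46.4833
Deviations from mean: -2.9833, -2.7833, 6.5167, 0.2167, -0.1833, -0.7833
Numerator Σ_{t=1}^{5}(y_t−ȳ)(y_{t+1}−ȳ) = -8.3186
Denominator Σ(y_t−ȳ)² = 59.8083
r_1 = -8.3186 / 59.8083 = -0.139

-0.139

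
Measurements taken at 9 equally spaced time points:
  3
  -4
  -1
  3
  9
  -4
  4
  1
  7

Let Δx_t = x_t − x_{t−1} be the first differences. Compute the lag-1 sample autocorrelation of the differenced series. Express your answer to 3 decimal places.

-0.549

First differences Δx: -7, 3, 4, 6, -13, 8, -3, 6
Mean of differences = 0.5000
Numerator Σ(Δx_t−Δx̄)(Δx_{t+1}−Δx̄) = -211.7500
Denominator Σ(Δx_t−Δx̄)² = 386.0000
r_1(Δx) = -211.7500 / 386.0000 = -0.549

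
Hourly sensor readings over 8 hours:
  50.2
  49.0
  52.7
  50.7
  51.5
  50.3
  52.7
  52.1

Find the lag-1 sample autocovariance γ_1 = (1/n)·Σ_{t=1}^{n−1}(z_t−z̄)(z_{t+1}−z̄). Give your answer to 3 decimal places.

-0.286

Mean z̄ = (50.2 + 49.0 + 52.7 + 50.7 + 51.5 + 50.3 + 52.7 + 52.1)/8 = 51.1500
Deviations: -0.9500, -2.1500, 1.5500, -0.4500, 0.3500, -0.8500, 1.5500, 0.9500
Σ_{t=1}^{7}(z_t−z̄)(z_{t+1}−z̄) = -2.2875
γ_1 = -2.2875 / 8 = -0.286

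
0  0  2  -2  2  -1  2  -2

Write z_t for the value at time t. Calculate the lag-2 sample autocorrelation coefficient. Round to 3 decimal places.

0.567

Mean z̄ = (0 + 0 + 2 − 2 + 2 − 1 + 2 − 2)/8 = 0.1250
Deviations from mean: -0.1250, -0.1250, 1.8750, -2.1250, 1.8750, -1.1250, 1.8750, -2.1250
Numerator Σ_{t=1}^{6}(z_t−z̄)(z_{t+2}−z̄) = 11.8438
Denominator Σ(z_t−z̄)² = 20.8750
r_2 = 11.8438 / 20.8750 = 0.567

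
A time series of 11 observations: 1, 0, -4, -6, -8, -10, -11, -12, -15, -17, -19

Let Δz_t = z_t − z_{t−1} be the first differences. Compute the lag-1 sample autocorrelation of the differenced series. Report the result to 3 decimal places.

-0.250

First differences Δz: -1, -4, -2, -2, -2, -1, -1, -3, -2, -2
Mean of differences = -2.0000
Numerator Σ(Δz_t−Δz̄)(Δz_{t+1}−Δz̄) = -2.0000
Denominator Σ(Δz_t−Δz̄)² = 8.0000
r_1(Δz) = -2.0000 / 8.0000 = -0.250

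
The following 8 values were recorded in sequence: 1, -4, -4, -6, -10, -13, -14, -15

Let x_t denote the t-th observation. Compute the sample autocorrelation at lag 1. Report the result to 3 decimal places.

0.596

Mean x̄ = (1 − 4 − 4 − 6 − 10 − 13 − 14 − 15)/8 = -8.1250
Deviations from mean: 9.1250, 4.1250, 4.1250, 2.1250, -1.8750, -4.8750, -5.8750, -6.8750
Σ(x_t−x̄)(x_{t+1}−x̄) = (37.6406) + (17.0156) + (8.7656) + (-3.9844) + (9.1406) + (28.6406) + (40.3906) = 137.6094
Denominator Σ(x_t−x̄)² = 230.8750
r_1 = 137.6094 / 230.8750 = 0.596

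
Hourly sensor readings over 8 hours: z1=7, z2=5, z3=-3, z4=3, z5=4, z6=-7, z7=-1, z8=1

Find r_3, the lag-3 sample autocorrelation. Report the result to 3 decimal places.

0.345

Mean z̄ = (7 + 5 − 3 + 3 + 4 − 7 − 1 + 1)/8 = 1.1250
Numerator Σ_{t=1}^{5}(z_t−z̄)(z_{t+3}−z̄) = 51.3281
Denominator Σ(z_t−z̄)² = 148.8750
r_3 = 51.3281 / 148.8750 = 0.345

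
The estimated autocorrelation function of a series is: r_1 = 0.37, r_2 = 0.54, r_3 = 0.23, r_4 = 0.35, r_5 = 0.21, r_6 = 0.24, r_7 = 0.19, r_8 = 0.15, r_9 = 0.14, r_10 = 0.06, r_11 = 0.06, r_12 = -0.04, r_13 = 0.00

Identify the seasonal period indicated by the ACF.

2

The largest autocorrelation is r_2 = 0.54; the remaining lags stay at or below 0.37.
The dominant spike at lag 2 indicates a seasonal period of 2.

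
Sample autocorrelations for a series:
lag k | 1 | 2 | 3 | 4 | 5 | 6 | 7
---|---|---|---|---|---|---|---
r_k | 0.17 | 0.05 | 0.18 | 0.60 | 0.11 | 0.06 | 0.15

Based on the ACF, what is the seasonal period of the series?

The largest autocorrelation is r_4 = 0.60; the remaining lags stay at or below 0.18.
The dominant spike at lag 4 indicates a seasonal period of 4.

4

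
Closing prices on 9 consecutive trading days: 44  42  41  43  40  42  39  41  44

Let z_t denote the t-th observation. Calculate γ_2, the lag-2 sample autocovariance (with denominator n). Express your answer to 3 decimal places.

Mean z̄ = (44 + 42 + 41 + 43 + 40 + 42 + 39 + 41 + 44)/9 = 41.7778
Σ_{t=1}^{7}(z_t−z̄)(z_{t+2}−z̄) = -1.2099
γ_2 = -1.2099 / 9 = -0.134

-0.134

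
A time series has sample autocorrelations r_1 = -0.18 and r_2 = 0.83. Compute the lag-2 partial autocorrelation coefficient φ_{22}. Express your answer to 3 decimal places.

0.824

φ_{22} = (r_2 − r_1²) / (1 − r_1²)
r_1² = (-0.18)² = 0.0324
Numerator = 0.83 − 0.0324 = 0.7976; denominator = 1 − 0.0324 = 0.9676
φ_{22} = 0.7976 / 0.9676 = 0.824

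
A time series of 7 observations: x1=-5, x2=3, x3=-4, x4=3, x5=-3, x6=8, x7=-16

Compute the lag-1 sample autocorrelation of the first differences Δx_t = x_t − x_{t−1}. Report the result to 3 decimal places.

First differences Δx: 8, -7, 7, -6, 11, -24
Mean of differences = -1.8333
Numerator Σ(Δx_t−Δx̄)(Δx_{t+1}−Δx̄) = -471.1944
Denominator Σ(Δx_t−Δx̄)² = 874.8333
r_1(Δx) = -471.1944 / 874.8333 = -0.539

-0.539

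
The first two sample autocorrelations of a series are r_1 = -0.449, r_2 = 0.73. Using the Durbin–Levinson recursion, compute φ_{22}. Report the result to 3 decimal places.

0.662

φ_{22} = (r_2 − r_1²) / (1 − r_1²)
r_1² = (-0.449)² = 0.201601
Numerator = 0.73 − 0.2016 = 0.5284; denominator = 1 − 0.2016 = 0.7984
φ_{22} = 0.5284 / 0.7984 = 0.662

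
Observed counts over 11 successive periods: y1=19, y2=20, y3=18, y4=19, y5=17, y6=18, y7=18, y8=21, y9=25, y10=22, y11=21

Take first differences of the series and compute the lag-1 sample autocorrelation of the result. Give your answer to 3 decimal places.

-0.119

First differences Δy: 1, -2, 1, -2, 1, 0, 3, 4, -3, -1
Mean of differences = 0.2000
Numerator Σ(Δy_t−Δȳ)(Δy_{t+1}−Δȳ) = -5.4400
Denominator Σ(Δy_t−Δȳ)² = 45.6000
r_1(Δy) = -5.4400 / 45.6000 = -0.119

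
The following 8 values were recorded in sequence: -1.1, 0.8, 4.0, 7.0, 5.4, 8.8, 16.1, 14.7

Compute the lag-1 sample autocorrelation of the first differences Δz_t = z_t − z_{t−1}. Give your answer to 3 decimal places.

First differences Δz: 1.9, 3.2, 3.0, -1.6, 3.4, 7.3, -1.4
Mean of differences = 2.2571
Numerator Σ(Δz_t−Δz̄)(Δz_{t+1}−Δz̄) = -19.5890
Denominator Σ(Δz_t−Δz̄)² = 56.5571
r_1(Δz) = -19.5890 / 56.5571 = -0.346

-0.346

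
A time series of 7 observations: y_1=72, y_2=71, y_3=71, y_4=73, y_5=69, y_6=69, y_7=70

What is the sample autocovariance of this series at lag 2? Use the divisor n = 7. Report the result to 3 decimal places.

Mean ȳ = (72 + 71 + 71 + 73 + 69 + 69 + 70)/7 = 70.7143
Σ_{t=1}^{5}(y_t−ȳ)(y_{t+2}−ȳ) = -2.1633
γ_2 = -2.1633 / 7 = -0.309

-0.309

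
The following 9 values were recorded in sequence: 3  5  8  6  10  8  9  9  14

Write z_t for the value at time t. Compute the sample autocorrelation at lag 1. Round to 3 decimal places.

0.225

Mean z̄ = (3 + 5 + 8 + 6 + 10 + 8 + 9 + 9 + 14)/9 = 8.0000
Numerator Σ_{t=1}^{8}(z_t−z̄)(z_{t+1}−z̄) = 18.0000
Denominator Σ(z_t−z̄)² = 80.0000
r_1 = 18.0000 / 80.0000 = 0.225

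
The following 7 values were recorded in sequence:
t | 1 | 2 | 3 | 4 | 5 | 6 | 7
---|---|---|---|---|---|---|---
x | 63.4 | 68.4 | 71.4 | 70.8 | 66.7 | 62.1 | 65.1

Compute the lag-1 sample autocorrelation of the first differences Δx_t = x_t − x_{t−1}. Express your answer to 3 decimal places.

0.277

First differences Δx: 5.0, 3.0, -0.6, -4.1, -4.6, 3.0
Mean of differences = 0.2833
Numerator Σ(Δx_t−Δx̄)(Δx_{t+1}−Δx̄) = 22.4247
Denominator Σ(Δx_t−Δx̄)² = 80.8483
r_1(Δx) = 22.4247 / 80.8483 = 0.277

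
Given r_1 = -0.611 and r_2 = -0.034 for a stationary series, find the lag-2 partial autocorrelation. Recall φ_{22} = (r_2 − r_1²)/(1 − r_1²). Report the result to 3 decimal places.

φ_{22} = (r_2 − r_1²) / (1 − r_1²)
r_1² = (-0.611)² = 0.373321
Numerator = -0.034 − 0.3733 = -0.4073; denominator = 1 − 0.3733 = 0.6267
φ_{22} = -0.4073 / 0.6267 = -0.650

-0.650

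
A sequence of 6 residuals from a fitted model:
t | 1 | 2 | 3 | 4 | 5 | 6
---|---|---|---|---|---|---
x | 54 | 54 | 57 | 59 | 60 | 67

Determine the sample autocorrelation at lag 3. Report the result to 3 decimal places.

-0.185

Mean x̄ = (54 + 54 + 57 + 59 + 60 + 67)/6 = 58.5000
Deviations from mean: -4.5000, -4.5000, -1.5000, 0.5000, 1.5000, 8.5000
Numerator Σ_{t=1}^{3}(x_t−x̄)(x_{t+3}−x̄) = -21.7500
Denominator Σ(x_t−x̄)² = 117.5000
r_3 = -21.7500 / 117.5000 = -0.185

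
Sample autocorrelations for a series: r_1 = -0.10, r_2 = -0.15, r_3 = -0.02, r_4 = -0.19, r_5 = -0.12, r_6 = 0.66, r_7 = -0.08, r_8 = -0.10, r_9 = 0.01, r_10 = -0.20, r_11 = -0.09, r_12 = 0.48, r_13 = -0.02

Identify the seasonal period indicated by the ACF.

6

The largest autocorrelation is r_6 = 0.66, with a weaker echo at lag 12 (0.48); the remaining lags stay at or below 0.01.
The dominant spike at lag 6 indicates a seasonal period of 6.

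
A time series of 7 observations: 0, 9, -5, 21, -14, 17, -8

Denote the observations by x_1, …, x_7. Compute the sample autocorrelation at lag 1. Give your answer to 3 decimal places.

-0.872

Mean x̄ = (0 + 9 − 5 + 21 − 14 + 17 − 8)/7 = 2.8571
Deviations from mean: -2.8571, 6.1429, -7.8571, 18.1429, -16.8571, 14.1429, -10.8571
Σ(x_t−x̄)(x_{t+1}−x̄) = (-17.5510) + (-48.2653) + (-142.5510) + (-305.8367) + (-238.4082) + (-153.5510) = -906.1633
Denominator Σ(x_t−x̄)² = 1038.8571
r_1 = -906.1633 / 1038.8571 = -0.872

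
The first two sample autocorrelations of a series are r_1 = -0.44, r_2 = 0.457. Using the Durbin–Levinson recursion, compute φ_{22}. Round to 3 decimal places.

φ_{22} = (r_2 − r_1²) / (1 − r_1²)
r_1² = (-0.44)² = 0.1936
Numerator = 0.457 − 0.1936 = 0.2634; denominator = 1 − 0.1936 = 0.8064
φ_{22} = 0.2634 / 0.8064 = 0.327

0.327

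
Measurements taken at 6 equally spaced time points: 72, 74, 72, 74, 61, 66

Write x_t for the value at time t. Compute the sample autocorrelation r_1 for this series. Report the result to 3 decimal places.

Mean x̄ = (72 + 74 + 72 + 74 + 61 + 66)/6 = 69.8333
Deviations from mean: 2.1667, 4.1667, 2.1667, 4.1667, -8.8333, -3.8333
Σ(x_t−x̄)(x_{t+1}−x̄) = (9.0278) + (9.0278) + (9.0278) + (-36.8056) + (33.8611) = 24.1389
Denominator Σ(x_t−x̄)² = 136.8333
r_1 = 24.1389 / 136.8333 = 0.176

0.176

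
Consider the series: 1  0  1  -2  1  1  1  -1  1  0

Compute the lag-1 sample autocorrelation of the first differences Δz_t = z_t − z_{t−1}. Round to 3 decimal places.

First differences Δz: -1, 1, -3, 3, 0, 0, -2, 2, -1
Mean of differences = -0.1111
Numerator Σ(Δz_t−Δz̄)(Δz_{t+1}−Δz̄) = -18.9012
Denominator Σ(Δz_t−Δz̄)² = 28.8889
r_1(Δz) = -18.9012 / 28.8889 = -0.654

-0.654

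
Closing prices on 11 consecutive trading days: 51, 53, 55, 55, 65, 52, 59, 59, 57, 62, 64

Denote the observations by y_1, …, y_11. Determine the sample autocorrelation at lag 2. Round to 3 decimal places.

Mean ȳ = (51 + 53 + 55 + 55 + 65 + 52 + 59 + 59 + 57 + 62 + 64)/11 = 57.4545
Numerator Σ_{t=1}^{9}(y_t−ȳ)(y_{t+2}−ȳ) = 28.2231
Denominator Σ(y_t−ȳ)² = 228.7273
r_2 = 28.2231 / 228.7273 = 0.123

0.123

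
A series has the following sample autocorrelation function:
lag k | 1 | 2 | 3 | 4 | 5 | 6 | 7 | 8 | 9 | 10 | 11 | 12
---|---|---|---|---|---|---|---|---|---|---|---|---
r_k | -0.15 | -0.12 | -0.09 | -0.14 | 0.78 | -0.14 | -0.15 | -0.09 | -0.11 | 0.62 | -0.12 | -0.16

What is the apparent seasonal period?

5

The largest autocorrelation is r_5 = 0.78, with a weaker echo at lag 10 (0.62); the remaining lags stay at or below -0.09.
The dominant spike at lag 5 indicates a seasonal period of 5.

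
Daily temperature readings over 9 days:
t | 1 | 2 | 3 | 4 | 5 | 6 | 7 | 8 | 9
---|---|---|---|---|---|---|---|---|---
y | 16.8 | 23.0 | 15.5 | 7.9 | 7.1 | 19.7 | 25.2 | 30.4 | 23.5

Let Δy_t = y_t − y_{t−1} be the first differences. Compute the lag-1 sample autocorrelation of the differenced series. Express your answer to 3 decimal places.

0.150

First differences Δy: 6.2, -7.5, -7.6, -0.8, 12.6, 5.5, 5.2, -6.9
Mean of differences = 0.8375
Numerator Σ(Δy_t−Δȳ)(Δy_{t+1}−Δȳ) = 61.6211
Denominator Σ(Δy_t−Δȳ)² = 411.1388
r_1(Δy) = 61.6211 / 411.1388 = 0.150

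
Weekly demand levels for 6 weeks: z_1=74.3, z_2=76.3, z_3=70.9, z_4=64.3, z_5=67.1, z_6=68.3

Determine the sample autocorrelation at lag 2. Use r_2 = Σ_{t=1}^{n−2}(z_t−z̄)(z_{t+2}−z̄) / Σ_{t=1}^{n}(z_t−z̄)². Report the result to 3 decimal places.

Mean z̄ = (74.3 + 76.3 + 70.9 + 64.3 + 67.1 + 68.3)/6 = 70.2000
Σ(z_t−z̄)(z_{t+2}−z̄) = (2.8700) + (-35.9900) + (-2.1700) + (11.2100) = -24.0800
Denominator Σ(z_t−z̄)² = 102.5400
r_2 = -24.0800 / 102.5400 = -0.235

-0.235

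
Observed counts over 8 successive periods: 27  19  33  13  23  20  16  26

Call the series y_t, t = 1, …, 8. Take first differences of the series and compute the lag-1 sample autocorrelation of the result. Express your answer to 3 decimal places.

-0.735

First differences Δy: -8, 14, -20, 10, -3, -4, 10
Mean of differences = -0.1429
Numerator Σ(Δy_t−Δȳ)(Δy_{t+1}−Δȳ) = -650.4490
Denominator Σ(Δy_t−Δȳ)² = 884.8571
r_1(Δy) = -650.4490 / 884.8571 = -0.735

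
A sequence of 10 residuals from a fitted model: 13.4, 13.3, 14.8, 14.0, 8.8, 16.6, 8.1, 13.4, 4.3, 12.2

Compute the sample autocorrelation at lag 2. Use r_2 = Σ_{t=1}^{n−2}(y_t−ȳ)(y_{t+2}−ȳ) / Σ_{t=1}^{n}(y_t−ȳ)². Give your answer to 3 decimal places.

Mean ȳ = (13.4 + 13.3 + 14.8 + 14.0 + 8.8 + 16.6 + 8.1 + 13.4 + 4.3 + 12.2)/10 = 11.8900
Numerator Σ_{t=1}^{8}(y_t−ȳ)(y_{t+2}−ȳ) = 56.3728
Denominator Σ(y_t−ȳ)² = 123.2690
r_2 = 56.3728 / 123.2690 = 0.457

0.457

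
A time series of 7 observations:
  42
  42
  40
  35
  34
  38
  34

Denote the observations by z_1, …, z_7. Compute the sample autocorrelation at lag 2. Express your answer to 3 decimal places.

Mean z̄ = (42 + 42 + 40 + 35 + 34 + 38 + 34)/7 = 37.8571
Deviations from mean: 4.1429, 4.1429, 2.1429, -2.8571, -3.8571, 0.1429, -3.8571
Numerator Σ_{t=1}^{5}(z_t−z̄)(z_{t+2}−z̄) = 3.2449
Denominator Σ(z_t−z̄)² = 76.8571
r_2 = 3.2449 / 76.8571 = 0.042

0.042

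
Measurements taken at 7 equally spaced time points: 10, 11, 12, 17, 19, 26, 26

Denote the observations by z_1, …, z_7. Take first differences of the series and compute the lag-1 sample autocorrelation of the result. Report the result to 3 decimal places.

-0.458

First differences Δz: 1, 1, 5, 2, 7, 0
Mean of differences = 2.6667
Numerator Σ(Δz_t−Δz̄)(Δz_{t+1}−Δz̄) = -17.1111
Denominator Σ(Δz_t−Δz̄)² = 37.3333
r_1(Δz) = -17.1111 / 37.3333 = -0.458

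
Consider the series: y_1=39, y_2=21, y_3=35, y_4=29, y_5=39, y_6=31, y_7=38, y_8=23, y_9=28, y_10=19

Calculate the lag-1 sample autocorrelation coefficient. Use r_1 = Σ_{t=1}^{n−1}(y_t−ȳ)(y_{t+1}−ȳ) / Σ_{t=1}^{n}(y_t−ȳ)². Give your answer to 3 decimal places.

Mean ȳ = (39 + 21 + 35 + 29 + 39 + 31 + 38 + 23 + 28 + 19)/10 = 30.2000
Numerator Σ_{t=1}^{9}(y_t−ȳ)(y_{t+1}−ȳ) = -143.8400
Denominator Σ(y_t−ȳ)² = 507.6000
r_1 = -143.8400 / 507.6000 = -0.283

-0.283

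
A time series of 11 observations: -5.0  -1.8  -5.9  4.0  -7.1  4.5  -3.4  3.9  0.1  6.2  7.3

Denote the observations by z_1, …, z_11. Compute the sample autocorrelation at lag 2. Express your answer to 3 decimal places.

Mean z̄ = (-5.0 − 1.8 − 5.9 + 4.0 − 7.1 + 4.5 − 3.4 + 3.9 + 0.1 + 6.2 + 7.3)/11 = 0.2545
Numerator Σ_{t=1}^{9}(z_t−z̄)(z_{t+2}−z̄) = 149.3131
Denominator Σ(z_t−z̄)² = 267.5073
r_2 = 149.3131 / 267.5073 = 0.558

0.558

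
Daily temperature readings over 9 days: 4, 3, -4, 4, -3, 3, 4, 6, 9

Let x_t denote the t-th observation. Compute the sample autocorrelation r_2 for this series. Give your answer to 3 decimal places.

Mean x̄ = (4 + 3 − 4 + 4 − 3 + 3 + 4 + 6 + 9)/9 = 2.8889
Σ(x_t−x̄)(x_{t+2}−x̄) = (-7.6543) + (0.1235) + (40.5679) + (0.1235) + (-6.5432) + (0.3457) + (6.7901) = 33.7531
Denominator Σ(x_t−x̄)² = 132.8889
r_2 = 33.7531 / 132.8889 = 0.254

0.254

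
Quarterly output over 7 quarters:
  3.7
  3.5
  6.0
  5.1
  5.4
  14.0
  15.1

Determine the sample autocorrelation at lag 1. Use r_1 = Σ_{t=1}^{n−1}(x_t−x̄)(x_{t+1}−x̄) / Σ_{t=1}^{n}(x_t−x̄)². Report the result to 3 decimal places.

0.460

Mean x̄ = (3.7 + 3.5 + 6.0 + 5.1 + 5.4 + 14.0 + 15.1)/7 = 7.5429
Deviations from mean: -3.8429, -4.0429, -1.5429, -2.4429, -2.1429, 6.4571, 7.5571
Numerator Σ_{t=1}^{6}(x_t−x̄)(x_{t+1}−x̄) = 65.7382
Denominator Σ(x_t−x̄)² = 142.8571
r_1 = 65.7382 / 142.8571 = 0.460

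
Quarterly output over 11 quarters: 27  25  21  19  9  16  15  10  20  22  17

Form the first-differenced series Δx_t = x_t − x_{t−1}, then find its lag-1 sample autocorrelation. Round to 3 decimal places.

-0.252

First differences Δx: -2, -4, -2, -10, 7, -1, -5, 10, 2, -5
Mean of differences = -1.0000
Numerator Σ(Δx_t−Δx̄)(Δx_{t+1}−Δx̄) = -80.0000
Denominator Σ(Δx_t−Δx̄)² = 318.0000
r_1(Δx) = -80.0000 / 318.0000 = -0.252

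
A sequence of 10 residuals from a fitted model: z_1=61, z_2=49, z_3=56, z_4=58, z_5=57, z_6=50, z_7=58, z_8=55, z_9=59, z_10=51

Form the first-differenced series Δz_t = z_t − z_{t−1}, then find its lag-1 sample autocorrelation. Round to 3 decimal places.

-0.461

First differences Δz: -12, 7, 2, -1, -7, 8, -3, 4, -8
Mean of differences = -1.1111
Numerator Σ(Δz_t−Δz̄)(Δz_{t+1}−Δz̄) = -179.1235
Denominator Σ(Δz_t−Δz̄)² = 388.8889
r_1(Δz) = -179.1235 / 388.8889 = -0.461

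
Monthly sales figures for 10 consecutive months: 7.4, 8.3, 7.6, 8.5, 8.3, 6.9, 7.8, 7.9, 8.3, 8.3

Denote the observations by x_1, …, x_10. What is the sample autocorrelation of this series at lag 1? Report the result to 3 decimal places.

Mean x̄ = (7.4 + 8.3 + 7.6 + 8.5 + 8.3 + 6.9 + 7.8 + 7.9 + 8.3 + 8.3)/10 = 7.9300
Numerator Σ_{t=1}^{9}(x_t−x̄)(x_{t+1}−x̄) = -0.4129
Denominator Σ(x_t−x̄)² = 2.3410
r_1 = -0.4129 / 2.3410 = -0.176

-0.176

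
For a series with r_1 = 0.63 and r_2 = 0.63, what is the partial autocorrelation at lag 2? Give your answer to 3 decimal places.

φ_{22} = (r_2 − r_1²) / (1 − r_1²)
r_1² = (0.63)² = 0.3969
Numerator = 0.63 − 0.3969 = 0.2331; denominator = 1 − 0.3969 = 0.6031
φ_{22} = 0.2331 / 0.6031 = 0.387

0.387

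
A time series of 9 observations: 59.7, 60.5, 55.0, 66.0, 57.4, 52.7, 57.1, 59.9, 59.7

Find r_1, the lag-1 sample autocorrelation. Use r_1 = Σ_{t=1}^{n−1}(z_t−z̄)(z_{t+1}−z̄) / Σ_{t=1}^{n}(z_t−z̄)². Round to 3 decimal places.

-0.217

Mean z̄ = (59.7 + 60.5 + 55.0 + 66.0 + 57.4 + 52.7 + 57.1 + 59.9 + 59.7)/9 = 58.6667
Numerator Σ_{t=1}^{8}(z_t−z̄)(z_{t+1}−z̄) = -24.7578
Denominator Σ(z_t−z̄)² = 113.9000
r_1 = -24.7578 / 113.9000 = -0.217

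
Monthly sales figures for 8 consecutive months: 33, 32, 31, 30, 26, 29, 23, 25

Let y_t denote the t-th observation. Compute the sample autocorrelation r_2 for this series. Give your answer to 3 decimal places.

Mean ȳ = (33 + 32 + 31 + 30 + 26 + 29 + 23 + 25)/8 = 28.6250
Deviations from mean: 4.3750, 3.3750, 2.3750, 1.3750, -2.6250, 0.3750, -5.6250, -3.6250
Σ(y_t−ȳ)(y_{t+2}−ȳ) = (10.3906) + (4.6406) + (-6.2344) + (0.5156) + (14.7656) + (-1.3594) = 22.7188
Denominator Σ(y_t−ȳ)² = 89.8750
r_2 = 22.7188 / 89.8750 = 0.253

0.253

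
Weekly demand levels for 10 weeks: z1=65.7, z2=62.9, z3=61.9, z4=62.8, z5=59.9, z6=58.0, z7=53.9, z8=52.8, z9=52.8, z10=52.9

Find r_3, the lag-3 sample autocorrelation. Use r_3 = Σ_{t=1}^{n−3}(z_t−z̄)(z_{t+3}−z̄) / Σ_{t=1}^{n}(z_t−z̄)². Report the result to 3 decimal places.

0.164

Mean z̄ = (65.7 + 62.9 + 61.9 + 62.8 + 59.9 + 58.0 + 53.9 + 52.8 + 52.8 + 52.9)/10 = 58.3600
Σ(z_t−z̄)(z_{t+3}−z̄) = (32.5896) + (6.9916) + (-1.2744) + (-19.8024) + (-8.5624) + (2.0016) + (24.3516) = 36.2952
Denominator Σ(z_t−z̄)² = 220.7640
r_3 = 36.2952 / 220.7640 = 0.164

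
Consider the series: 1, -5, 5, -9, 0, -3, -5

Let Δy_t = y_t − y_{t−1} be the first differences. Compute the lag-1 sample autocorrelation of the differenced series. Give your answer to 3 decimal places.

-0.824

First differences Δy: -6, 10, -14, 9, -3, -2
Mean of differences = -1.0000
Numerator Σ(Δy_t−Δȳ)(Δy_{t+1}−Δȳ) = -346.0000
Denominator Σ(Δy_t−Δȳ)² = 420.0000
r_1(Δy) = -346.0000 / 420.0000 = -0.824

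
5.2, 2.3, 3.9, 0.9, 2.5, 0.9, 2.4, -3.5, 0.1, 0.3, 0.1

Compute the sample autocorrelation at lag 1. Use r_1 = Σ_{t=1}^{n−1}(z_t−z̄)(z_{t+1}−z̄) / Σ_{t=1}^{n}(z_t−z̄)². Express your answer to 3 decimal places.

0.134

Mean z̄ = (5.2 + 2.3 + 3.9 + 0.9 + 2.5 + 0.9 + 2.4 − 3.5 + 0.1 + 0.3 + 0.1)/11 = 1.3727
Numerator Σ_{t=1}^{10}(z_t−z̄)(z_{t+1}−z̄) = 7.0729
Denominator Σ(z_t−z̄)² = 52.8018
r_1 = 7.0729 / 52.8018 = 0.134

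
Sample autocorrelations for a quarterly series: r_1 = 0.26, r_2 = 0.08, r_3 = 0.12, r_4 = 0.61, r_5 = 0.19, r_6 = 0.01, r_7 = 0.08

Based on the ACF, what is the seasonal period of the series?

The largest autocorrelation is r_4 = 0.61; the remaining lags stay at or below 0.26. The elevated value at lag 1 (0.26), dropping to 0.08 at lag 2, reflects decaying short-term dependence rather than seasonality.
The dominant spike at lag 4 indicates a seasonal period of 4.

4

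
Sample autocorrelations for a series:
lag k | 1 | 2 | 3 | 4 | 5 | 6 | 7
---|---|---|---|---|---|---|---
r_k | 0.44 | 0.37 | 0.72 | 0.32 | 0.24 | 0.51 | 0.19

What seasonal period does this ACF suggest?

3

The largest autocorrelation is r_3 = 0.72, with a weaker echo at lag 6 (0.51); the remaining lags stay at or below 0.44. The elevated value at lag 1 (0.44), dropping to 0.37 at lag 2, reflects decaying short-term dependence rather than seasonality.
The dominant spike at lag 3 indicates a seasonal period of 3.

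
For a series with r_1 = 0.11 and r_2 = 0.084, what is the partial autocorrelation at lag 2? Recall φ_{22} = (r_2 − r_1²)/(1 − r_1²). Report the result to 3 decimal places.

φ_{22} = (r_2 − r_1²) / (1 − r_1²)
r_1² = (0.11)² = 0.0121
Numerator = 0.084 − 0.0121 = 0.0719; denominator = 1 − 0.0121 = 0.9879
φ_{22} = 0.0719 / 0.9879 = 0.073

0.073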